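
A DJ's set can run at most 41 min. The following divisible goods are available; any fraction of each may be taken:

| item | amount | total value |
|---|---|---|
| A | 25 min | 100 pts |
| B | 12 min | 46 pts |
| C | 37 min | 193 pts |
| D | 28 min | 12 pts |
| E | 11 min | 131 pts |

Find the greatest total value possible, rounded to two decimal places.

Take in order of value per unit:
- E (131/11 per unit): all 11 → value 131, running total 131.00
- C (193/37 per unit): 30 of 37 → value 30×193/37 = 156.4865, running total 287.49
Total 287.49.

287.49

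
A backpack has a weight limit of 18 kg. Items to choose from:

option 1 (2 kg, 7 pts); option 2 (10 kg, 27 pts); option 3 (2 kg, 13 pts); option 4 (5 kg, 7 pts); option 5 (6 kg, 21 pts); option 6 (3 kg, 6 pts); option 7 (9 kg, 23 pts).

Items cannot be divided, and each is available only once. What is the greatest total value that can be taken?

61 pts

Check high-value combinations within 18 kg:
- option 2+option 3+option 5: weight 10+2+6=18, value 27+13+21=61
- option 3+option 5+option 7: weight 2+6+9=17, value 13+21+23=57
- option 1+option 2+option 5: weight 2+10+6=18, value 7+27+21=55
- option 1+option 3+option 4+option 5+option 6: weight 2+2+5+6+3=18, value 7+13+7+21+6=54
- option 1+option 2+option 3+option 6: weight 2+10+2+3=17, value 7+27+13+6=53
Best: 61 pts.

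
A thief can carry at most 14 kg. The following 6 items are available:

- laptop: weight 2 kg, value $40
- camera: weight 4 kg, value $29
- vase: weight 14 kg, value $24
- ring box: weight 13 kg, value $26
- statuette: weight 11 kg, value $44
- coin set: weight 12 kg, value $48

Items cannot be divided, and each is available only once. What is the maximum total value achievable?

Check high-value combinations within 14 kg:
- laptop+coin set: weight 2+12=14, value 40+48=88
- laptop+statuette: weight 2+11=13, value 40+44=84
- laptop+camera: weight 2+4=6, value 40+29=69
- coin set: weight 12, value 48
- statuette: weight 11, value 44
Best: $88.

$88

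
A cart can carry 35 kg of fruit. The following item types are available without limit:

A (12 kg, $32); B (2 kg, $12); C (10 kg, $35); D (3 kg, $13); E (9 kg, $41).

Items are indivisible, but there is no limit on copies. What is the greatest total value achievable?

Best value-per-unit is B at 12/2; filling with it alone gives 17×12 = 204.
Optimal mix: 16×B + 1×D → weight 35, value 205.

$205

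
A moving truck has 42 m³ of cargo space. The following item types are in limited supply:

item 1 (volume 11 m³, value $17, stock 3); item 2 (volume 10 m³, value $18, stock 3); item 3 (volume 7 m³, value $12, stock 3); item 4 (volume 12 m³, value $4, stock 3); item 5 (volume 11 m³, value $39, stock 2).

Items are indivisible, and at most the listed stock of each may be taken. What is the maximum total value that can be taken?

Best selections within volume 42 and stock limits:
- 2×item 2 + 2×item 5: volume 42, value 114
- 1×item 2 + 1×item 3 + 2×item 5: volume 39, value 108
Best: $114.

$114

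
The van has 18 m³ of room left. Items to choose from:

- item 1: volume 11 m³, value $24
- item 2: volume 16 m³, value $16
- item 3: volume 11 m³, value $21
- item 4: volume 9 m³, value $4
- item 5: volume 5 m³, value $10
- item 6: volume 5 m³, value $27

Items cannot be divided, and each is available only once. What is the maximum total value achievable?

$51

Check high-value combinations within 18 m³:
- item 1+item 6: volume 11+5=16, value 24+27=51
- item 3+item 6: volume 11+5=16, value 21+27=48
- item 5+item 6: volume 5+5=10, value 10+27=37
Best: $51.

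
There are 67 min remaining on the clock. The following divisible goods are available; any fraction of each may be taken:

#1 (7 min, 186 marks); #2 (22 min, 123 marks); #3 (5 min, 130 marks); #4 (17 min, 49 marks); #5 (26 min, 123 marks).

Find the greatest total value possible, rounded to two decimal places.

Take in order of value per unit:
- #1 (186/7 per unit): all 7 → value 186, running total 186.00
- #3 (130/5 per unit): all 5 → value 130, running total 316.00
- #2 (123/22 per unit): all 22 → value 123, running total 439.00
- #5 (123/26 per unit): all 26 → value 123, running total 562.00
- #4 (49/17 per unit): 7 of 17 → value 7×49/17 = 20.1765, running total 582.18
Total 582.18.

582.18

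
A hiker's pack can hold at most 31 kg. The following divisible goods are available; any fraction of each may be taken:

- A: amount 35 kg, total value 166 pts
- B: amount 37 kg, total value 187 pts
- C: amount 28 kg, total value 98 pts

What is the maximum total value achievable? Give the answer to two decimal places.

Take in order of value per unit:
- B (187/37 per unit): 31 of 37 → value 31×187/37 = 156.6757, running total 156.68
Total 156.68.

156.68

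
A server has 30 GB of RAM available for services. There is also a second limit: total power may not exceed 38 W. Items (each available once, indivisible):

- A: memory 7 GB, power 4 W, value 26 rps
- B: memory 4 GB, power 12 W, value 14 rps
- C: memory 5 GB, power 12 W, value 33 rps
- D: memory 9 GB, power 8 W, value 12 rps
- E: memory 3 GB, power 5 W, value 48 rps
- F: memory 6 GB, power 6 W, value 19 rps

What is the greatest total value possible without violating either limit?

Feasible sets respecting both limits:
- A+C+D+E+F: memory 30, power 35, value 138
- A+C+E+F: memory 21, power 27, value 126
- A+B+C+E: memory 19, power 33, value 121
Best: 138 rps.

138 rps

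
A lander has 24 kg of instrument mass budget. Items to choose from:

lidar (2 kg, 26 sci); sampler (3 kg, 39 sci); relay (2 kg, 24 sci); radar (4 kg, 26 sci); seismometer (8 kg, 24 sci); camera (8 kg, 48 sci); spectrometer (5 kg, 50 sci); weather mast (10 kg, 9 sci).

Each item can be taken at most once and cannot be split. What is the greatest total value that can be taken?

213 sci

Check high-value combinations within 24 kg:
- lidar+sampler+relay+radar+camera+spectrometer: mass 2+3+2+4+8+5=24, value 26+39+24+26+48+50=213
- lidar+sampler+radar+camera+spectrometer: mass 2+3+4+8+5=22, value 26+39+26+48+50=189
- lidar+sampler+relay+radar+seismometer+spectrometer: mass 2+3+2+4+8+5=24, value 26+39+24+26+24+50=189
- lidar+sampler+relay+camera+spectrometer: mass 2+3+2+8+5=20, value 26+39+24+48+50=187
Best: 213 sci.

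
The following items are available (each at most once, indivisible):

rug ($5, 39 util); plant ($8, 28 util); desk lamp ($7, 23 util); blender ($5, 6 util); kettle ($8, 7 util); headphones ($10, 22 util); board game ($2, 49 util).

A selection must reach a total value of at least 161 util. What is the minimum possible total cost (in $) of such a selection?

Subsets with value ≥ 161, sorted by total cost:
- rug+plant+desk lamp+headphones+board game: cost 32, value 161
- rug+plant+desk lamp+blender+headphones+board game: cost 37, value 167
- rug+plant+desk lamp+kettle+headphones+board game: cost 40, value 168
Minimum cost: 32 $.

32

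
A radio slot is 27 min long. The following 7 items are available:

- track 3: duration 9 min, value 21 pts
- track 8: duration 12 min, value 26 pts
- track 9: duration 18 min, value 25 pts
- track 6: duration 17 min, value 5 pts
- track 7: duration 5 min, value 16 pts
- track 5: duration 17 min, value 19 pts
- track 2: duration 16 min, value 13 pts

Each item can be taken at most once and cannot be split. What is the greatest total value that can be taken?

63 pts

Check high-value combinations within 27 min:
- track 3+track 8+track 7: duration 9+12+5=26, value 21+26+16=63
- track 3+track 8: duration 9+12=21, value 21+26=47
- track 3+track 9: duration 9+18=27, value 21+25=46
Best: 63 pts.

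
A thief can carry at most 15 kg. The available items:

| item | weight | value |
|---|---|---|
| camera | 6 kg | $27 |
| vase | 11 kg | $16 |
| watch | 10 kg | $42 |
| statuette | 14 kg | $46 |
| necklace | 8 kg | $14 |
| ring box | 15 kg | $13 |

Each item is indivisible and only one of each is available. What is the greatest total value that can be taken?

This is a 0/1 knapsack; check combinations near the capacity.
- statuette: weight 14, value 46
- watch: weight 10, value 42
- camera+necklace: weight 6+8=14, value 27+14=41
- camera: weight 6, value 27
- vase: weight 11, value 16
Best: $46.

$46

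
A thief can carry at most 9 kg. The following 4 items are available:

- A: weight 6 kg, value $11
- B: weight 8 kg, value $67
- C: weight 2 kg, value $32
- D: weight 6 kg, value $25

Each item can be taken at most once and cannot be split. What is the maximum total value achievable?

$67

Check high-value combinations within 9 kg:
- B: weight 8, value 67
- C+D: weight 2+6=8, value 32+25=57
- A+C: weight 6+2=8, value 11+32=43
Best: $67.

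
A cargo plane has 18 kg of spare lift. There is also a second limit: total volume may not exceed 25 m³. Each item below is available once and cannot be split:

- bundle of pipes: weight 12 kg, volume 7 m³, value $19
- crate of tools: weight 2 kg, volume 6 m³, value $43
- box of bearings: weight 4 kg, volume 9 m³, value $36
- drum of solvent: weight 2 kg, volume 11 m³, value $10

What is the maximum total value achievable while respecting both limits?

Feasible sets respecting both limits:
- bundle of pipes+crate of tools+box of bearings: weight 18, volume 22, value 98
- crate of tools+box of bearings: weight 6, volume 15, value 79
- bundle of pipes+crate of tools+drum of solvent: weight 16, volume 24, value 72
Best: $98.

$98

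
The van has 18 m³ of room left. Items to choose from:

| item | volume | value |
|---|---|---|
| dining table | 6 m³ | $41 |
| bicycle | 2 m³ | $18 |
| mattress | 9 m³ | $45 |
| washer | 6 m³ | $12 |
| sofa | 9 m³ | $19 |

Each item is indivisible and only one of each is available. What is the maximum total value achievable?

$104

Check high-value combinations within 18 m³:
- dining table+bicycle+mattress: volume 6+2+9=17, value 41+18+45=104
- dining table+mattress: volume 6+9=15, value 41+45=86
- dining table+bicycle+sofa: volume 6+2+9=17, value 41+18+19=78
- bicycle+mattress+washer: volume 2+9+6=17, value 18+45+12=75
Best: $104.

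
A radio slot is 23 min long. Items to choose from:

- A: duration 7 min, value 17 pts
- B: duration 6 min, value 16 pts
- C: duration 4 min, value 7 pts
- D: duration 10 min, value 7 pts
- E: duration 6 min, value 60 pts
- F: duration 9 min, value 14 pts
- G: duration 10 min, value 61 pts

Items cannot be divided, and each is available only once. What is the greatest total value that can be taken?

138 pts

Check high-value combinations within 23 min:
- A+E+G: duration 7+6+10=23, value 17+60+61=138
- B+E+G: duration 6+6+10=22, value 16+60+61=137
- C+E+G: duration 4+6+10=20, value 7+60+61=128
- E+G: duration 6+10=16, value 60+61=121
Best: 138 pts.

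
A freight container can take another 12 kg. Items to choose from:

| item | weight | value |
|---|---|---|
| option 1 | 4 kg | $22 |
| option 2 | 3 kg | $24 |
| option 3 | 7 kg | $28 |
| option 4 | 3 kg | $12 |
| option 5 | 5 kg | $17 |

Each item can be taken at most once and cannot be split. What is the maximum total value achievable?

Check high-value combinations within 12 kg:
- option 1+option 2+option 5: weight 4+3+5=12, value 22+24+17=63
- option 1+option 2+option 4: weight 4+3+3=10, value 22+24+12=58
- option 2+option 4+option 5: weight 3+3+5=11, value 24+12+17=53
- option 2+option 3: weight 3+7=10, value 24+28=52
Best: $63.

$63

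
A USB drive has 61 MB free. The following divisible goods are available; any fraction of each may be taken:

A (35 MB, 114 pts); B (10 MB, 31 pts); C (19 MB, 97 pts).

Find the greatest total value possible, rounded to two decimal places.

Take in order of value per unit:
- C (97/19 per unit): all 19 → value 97, running total 97.00
- A (114/35 per unit): all 35 → value 114, running total 211.00
- B (31/10 per unit): 7 of 10 → value 7×31/10 = 21.7000, running total 232.70
Total 232.70.

232.70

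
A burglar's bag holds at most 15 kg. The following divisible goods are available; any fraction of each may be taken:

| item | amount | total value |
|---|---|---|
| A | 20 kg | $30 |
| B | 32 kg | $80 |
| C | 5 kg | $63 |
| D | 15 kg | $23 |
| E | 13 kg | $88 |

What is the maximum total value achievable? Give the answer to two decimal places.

Take in order of value per unit:
- C (63/5 per unit): all 5 → value 63, running total 63.00
- E (88/13 per unit): 10 of 13 → value 10×88/13 = 67.6923, running total 130.69
Total 130.69.

130.69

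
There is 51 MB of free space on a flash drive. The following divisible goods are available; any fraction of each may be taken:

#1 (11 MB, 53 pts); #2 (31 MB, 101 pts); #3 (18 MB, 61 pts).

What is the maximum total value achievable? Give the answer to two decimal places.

185.68

Take in order of value per unit:
- #1 (53/11 per unit): all 11 → value 53, running total 53.00
- #3 (61/18 per unit): all 18 → value 61, running total 114.00
- #2 (101/31 per unit): 22 of 31 → value 22×101/31 = 71.6774, running total 185.68
Total 185.68.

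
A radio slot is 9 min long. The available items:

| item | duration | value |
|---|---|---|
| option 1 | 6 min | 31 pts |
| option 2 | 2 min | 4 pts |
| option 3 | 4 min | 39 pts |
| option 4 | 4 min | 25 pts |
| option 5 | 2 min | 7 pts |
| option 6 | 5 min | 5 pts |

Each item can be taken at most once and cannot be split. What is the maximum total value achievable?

Check high-value combinations within 9 min:
- option 3+option 4: duration 4+4=8, value 39+25=64
- option 2+option 3+option 5: duration 2+4+2=8, value 4+39+7=50
- option 3+option 5: duration 4+2=6, value 39+7=46
- option 3+option 6: duration 4+5=9, value 39+5=44
- option 2+option 3: duration 2+4=6, value 4+39=43
Best: 64 pts.

64 pts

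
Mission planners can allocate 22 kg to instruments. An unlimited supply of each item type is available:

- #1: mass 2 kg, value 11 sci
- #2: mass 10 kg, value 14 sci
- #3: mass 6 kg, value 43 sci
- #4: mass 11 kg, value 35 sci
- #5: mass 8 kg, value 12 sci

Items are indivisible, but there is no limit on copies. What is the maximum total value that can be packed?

Best value-per-unit is #3 at 43/6; filling with it alone gives 3×43 = 129.
Optimal mix: 2×#1 + 3×#3 → mass 22, value 151.

151 sci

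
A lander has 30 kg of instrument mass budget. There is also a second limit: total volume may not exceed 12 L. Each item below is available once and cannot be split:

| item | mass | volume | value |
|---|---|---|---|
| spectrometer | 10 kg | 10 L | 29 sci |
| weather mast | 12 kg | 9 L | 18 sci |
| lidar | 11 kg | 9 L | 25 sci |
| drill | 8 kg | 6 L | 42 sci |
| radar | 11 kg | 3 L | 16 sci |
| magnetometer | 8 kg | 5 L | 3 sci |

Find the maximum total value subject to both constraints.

Feasible sets respecting both limits:
- drill+radar: mass 19, volume 9, value 58
- drill+magnetometer: mass 16, volume 11, value 45
- drill: mass 8, volume 6, value 42
Best: 58 sci.

58 sci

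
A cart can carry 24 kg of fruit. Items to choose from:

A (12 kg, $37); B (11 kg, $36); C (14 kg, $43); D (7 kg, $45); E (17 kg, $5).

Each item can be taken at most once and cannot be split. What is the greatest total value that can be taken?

Check high-value combinations within 24 kg:
- C+D: weight 14+7=21, value 43+45=88
- A+D: weight 12+7=19, value 37+45=82
- B+D: weight 11+7=18, value 36+45=81
- A+B: weight 12+11=23, value 37+36=73
- D+E: weight 7+17=24, value 45+5=50
Best: $88.

$88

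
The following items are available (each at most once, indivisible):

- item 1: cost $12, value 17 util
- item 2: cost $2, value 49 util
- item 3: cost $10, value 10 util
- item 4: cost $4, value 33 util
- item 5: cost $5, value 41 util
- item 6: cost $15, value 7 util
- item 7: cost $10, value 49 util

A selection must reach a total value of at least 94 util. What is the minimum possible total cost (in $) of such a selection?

Subsets with value ≥ 94, sorted by total cost:
- item 2+item 4+item 5: cost 11, value 123
- item 2+item 7: cost 12, value 98
- item 2+item 4+item 7: cost 16, value 131
- item 2+item 5+item 7: cost 17, value 139
Minimum cost: 11 $.

11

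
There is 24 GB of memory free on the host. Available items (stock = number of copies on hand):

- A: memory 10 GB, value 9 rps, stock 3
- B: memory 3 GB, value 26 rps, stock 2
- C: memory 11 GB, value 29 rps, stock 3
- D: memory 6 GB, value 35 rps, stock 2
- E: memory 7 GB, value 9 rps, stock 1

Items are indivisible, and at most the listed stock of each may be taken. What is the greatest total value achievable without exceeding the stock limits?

122 rps

Best selections within memory 24 and stock limits:
- 2×B + 2×D: memory 18, value 122
- 2×B + 1×C + 1×D: memory 23, value 116
- 1×B + 2×D + 1×E: memory 22, value 105
Best: 122 rps.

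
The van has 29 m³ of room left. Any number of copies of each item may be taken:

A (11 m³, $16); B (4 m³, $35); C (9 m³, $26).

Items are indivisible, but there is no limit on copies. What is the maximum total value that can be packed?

Best value-per-unit is B at 35/4, and filling with it alone uses volume 7×4=28. No mix of the others beats 7×35 = 245.

$245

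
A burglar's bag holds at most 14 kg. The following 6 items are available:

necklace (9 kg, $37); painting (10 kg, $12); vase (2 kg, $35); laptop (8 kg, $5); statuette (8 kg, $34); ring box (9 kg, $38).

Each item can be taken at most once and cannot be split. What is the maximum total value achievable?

Check high-value combinations within 14 kg:
- vase+ring box: weight 2+9=11, value 35+38=73
- necklace+vase: weight 9+2=11, value 37+35=72
- vase+statuette: weight 2+8=10, value 35+34=69
- painting+vase: weight 10+2=12, value 12+35=47
- vase+laptop: weight 2+8=10, value 35+5=40
Best: $73.

$73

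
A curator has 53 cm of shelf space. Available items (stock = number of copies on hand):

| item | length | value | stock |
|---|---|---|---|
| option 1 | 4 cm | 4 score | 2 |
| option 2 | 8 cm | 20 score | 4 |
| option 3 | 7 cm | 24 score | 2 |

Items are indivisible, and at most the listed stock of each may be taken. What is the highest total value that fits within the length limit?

132 score

Top feasible selections:
- 1×option 1 + 4×option 2 + 2×option 3: length 50, value 132
- 4×option 2 + 2×option 3: length 46, value 128
Best: 132 score.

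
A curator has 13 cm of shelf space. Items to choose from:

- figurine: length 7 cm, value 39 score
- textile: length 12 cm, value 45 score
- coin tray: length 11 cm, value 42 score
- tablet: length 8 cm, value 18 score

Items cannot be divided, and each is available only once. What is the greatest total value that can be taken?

45 score

Check high-value combinations within 13 cm:
- textile: length 12, value 45
- coin tray: length 11, value 42
- figurine: length 7, value 39
Best: 45 score.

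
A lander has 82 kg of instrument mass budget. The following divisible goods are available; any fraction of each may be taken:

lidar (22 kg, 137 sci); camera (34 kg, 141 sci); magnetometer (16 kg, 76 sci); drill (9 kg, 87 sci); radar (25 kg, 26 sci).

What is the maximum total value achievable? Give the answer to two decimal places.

Take in order of value per unit:
- drill (87/9 per unit): all 9 → value 87, running total 87.00
- lidar (137/22 per unit): all 22 → value 137, running total 224.00
- magnetometer (76/16 per unit): all 16 → value 76, running total 300.00
- camera (141/34 per unit): all 34 → value 141, running total 441.00
- radar (26/25 per unit): 1 of 25 → value 1×26/25 = 1.0400, running total 442.04
Total 442.04.

442.04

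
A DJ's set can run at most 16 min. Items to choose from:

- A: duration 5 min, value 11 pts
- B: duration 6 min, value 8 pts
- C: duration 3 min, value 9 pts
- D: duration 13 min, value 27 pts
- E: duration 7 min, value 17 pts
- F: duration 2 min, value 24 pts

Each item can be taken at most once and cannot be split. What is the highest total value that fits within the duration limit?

This is a 0/1 knapsack; check combinations near the capacity.
- A+E+F: duration 5+7+2=14, value 11+17+24=52
- A+B+C+F: duration 5+6+3+2=16, value 11+8+9+24=52
- D+F: duration 13+2=15, value 27+24=51
Best: 52 pts.

52 pts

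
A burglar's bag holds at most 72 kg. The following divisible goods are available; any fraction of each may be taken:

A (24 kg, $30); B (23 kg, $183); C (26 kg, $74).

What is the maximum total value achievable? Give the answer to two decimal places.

Take in order of value per unit:
- B (183/23 per unit): all 23 → value 183, running total 183.00
- C (74/26 per unit): all 26 → value 74, running total 257.00
- A (30/24 per unit): 23 of 24 → value 23×30/24 = 28.7500, running total 285.75
Total 285.75.

285.75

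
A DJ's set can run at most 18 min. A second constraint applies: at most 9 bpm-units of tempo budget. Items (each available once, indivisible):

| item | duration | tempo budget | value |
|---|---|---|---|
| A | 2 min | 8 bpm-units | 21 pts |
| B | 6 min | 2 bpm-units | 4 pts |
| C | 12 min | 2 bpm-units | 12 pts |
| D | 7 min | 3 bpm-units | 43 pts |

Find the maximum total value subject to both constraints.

47 pts

Feasible sets respecting both limits:
- B+D: duration 13, tempo budget 5, value 47
- D: duration 7, tempo budget 3, value 43
- A: duration 2, tempo budget 8, value 21
Best: 47 pts.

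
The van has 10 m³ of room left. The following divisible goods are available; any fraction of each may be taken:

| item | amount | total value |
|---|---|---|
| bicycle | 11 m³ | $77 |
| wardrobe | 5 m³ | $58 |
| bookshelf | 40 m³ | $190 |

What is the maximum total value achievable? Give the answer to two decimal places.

Take in order of value per unit:
- wardrobe (58/5 per unit): all 5 → value 58, running total 58.00
- bicycle (77/11 per unit): 5 of 11 → value 5×77/11 = 35.0000, running total 93.00
Total 93.00.

93.00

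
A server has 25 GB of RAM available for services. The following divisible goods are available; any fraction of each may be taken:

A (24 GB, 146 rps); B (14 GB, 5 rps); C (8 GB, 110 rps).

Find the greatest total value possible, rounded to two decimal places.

213.42

Take in order of value per unit:
- C (110/8 per unit): all 8 → value 110, running total 110.00
- A (146/24 per unit): 17 of 24 → value 17×146/24 = 103.4167, running total 213.42
Total 213.42.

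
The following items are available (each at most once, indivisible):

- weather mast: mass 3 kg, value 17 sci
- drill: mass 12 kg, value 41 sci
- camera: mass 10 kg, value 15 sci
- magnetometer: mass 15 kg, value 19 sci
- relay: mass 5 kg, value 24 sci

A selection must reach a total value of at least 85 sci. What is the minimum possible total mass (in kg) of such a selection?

30

Subsets with value ≥ 85, sorted by total mass:
- weather mast+drill+camera+relay: mass 30, value 97
- weather mast+drill+magnetometer+relay: mass 35, value 101
- weather mast+drill+camera+magnetometer: mass 40, value 92
Minimum mass: 30 kg.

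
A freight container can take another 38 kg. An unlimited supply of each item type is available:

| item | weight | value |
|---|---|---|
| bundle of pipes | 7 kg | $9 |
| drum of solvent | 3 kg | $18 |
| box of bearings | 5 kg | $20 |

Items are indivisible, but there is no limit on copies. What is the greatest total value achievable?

Best value-per-unit is drum of solvent at 18/3; filling with it alone gives 12×18 = 216.
Optimal mix: 11×drum of solvent + 1×box of bearings → weight 38, value 218.

$218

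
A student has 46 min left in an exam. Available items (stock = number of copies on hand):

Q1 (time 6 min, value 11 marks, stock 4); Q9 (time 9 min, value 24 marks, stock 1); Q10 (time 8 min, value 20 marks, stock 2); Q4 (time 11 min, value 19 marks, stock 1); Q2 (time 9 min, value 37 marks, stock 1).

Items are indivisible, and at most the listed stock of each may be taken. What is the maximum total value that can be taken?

Best selections within time 46 and stock limits:
- 2×Q1 + 1×Q9 + 2×Q10 + 1×Q2: time 46, value 123
- 1×Q9 + 2×Q10 + 1×Q4 + 1×Q2: time 45, value 120
- 3×Q1 + 1×Q9 + 1×Q10 + 1×Q2: time 44, value 114
- 1×Q1 + 1×Q9 + 2×Q10 + 1×Q2: time 40, value 112
Best: 123 marks.

123 marks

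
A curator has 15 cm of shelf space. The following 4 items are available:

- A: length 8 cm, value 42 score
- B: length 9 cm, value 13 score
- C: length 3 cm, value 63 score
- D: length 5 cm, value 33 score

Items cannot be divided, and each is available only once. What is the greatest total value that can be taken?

105 score

This is a 0/1 knapsack; check combinations near the capacity.
- A+C: length 8+3=11, value 42+63=105
- C+D: length 3+5=8, value 63+33=96
- B+C: length 9+3=12, value 13+63=76
- A+D: length 8+5=13, value 42+33=75
- C: length 3, value 63
Best: 105 score.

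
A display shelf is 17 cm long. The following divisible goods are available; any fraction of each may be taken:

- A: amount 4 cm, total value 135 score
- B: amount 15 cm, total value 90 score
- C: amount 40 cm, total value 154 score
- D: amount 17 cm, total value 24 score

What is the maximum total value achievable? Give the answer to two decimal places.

Take in order of value per unit:
- A (135/4 per unit): all 4 → value 135, running total 135.00
- B (90/15 per unit): 13 of 15 → value 13×90/15 = 78.0000, running total 213.00
Total 213.00.

213.00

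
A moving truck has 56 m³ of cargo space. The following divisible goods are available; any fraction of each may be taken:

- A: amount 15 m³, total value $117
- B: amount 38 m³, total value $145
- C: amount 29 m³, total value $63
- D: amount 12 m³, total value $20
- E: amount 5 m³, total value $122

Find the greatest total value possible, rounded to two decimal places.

Take in order of value per unit:
- E (122/5 per unit): all 5 → value 122, running total 122.00
- A (117/15 per unit): all 15 → value 117, running total 239.00
- B (145/38 per unit): 36 of 38 → value 36×145/38 = 137.3684, running total 376.37
Total 376.37.

376.37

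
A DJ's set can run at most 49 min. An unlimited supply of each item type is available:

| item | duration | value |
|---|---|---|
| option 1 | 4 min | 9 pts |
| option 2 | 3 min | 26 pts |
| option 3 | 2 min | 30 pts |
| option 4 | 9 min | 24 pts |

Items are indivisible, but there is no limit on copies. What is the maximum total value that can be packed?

Best value-per-unit is option 3 at 30/2, and filling with it alone uses duration 24×2=48. No mix of the others beats 24×30 = 720.

720 pts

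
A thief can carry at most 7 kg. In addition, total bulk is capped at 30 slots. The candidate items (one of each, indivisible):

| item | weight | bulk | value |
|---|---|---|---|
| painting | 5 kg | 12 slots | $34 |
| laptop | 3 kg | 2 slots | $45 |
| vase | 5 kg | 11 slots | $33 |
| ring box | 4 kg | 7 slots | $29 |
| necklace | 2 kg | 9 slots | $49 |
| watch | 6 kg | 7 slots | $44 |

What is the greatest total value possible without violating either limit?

$94

Feasible sets respecting both limits:
- laptop+necklace: weight 5, bulk 11, value 94
- painting+necklace: weight 7, bulk 21, value 83
- vase+necklace: weight 7, bulk 20, value 82
- ring box+necklace: weight 6, bulk 16, value 78
Best: $94.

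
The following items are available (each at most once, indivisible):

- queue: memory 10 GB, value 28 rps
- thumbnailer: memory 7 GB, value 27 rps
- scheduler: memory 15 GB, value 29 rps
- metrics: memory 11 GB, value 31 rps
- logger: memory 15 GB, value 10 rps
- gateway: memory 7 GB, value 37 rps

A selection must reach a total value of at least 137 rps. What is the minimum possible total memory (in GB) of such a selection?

50

Subsets with value ≥ 137, sorted by total memory:
- queue+thumbnailer+scheduler+metrics+gateway: memory 50, value 152
- queue+thumbnailer+scheduler+metrics+logger+gateway: memory 65, value 162
Minimum memory: 50 GB.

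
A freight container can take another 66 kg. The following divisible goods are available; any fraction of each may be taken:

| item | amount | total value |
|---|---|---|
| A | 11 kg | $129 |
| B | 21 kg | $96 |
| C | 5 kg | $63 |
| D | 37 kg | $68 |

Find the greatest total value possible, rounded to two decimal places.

Take in order of value per unit:
- C (63/5 per unit): all 5 → value 63, running total 63.00
- A (129/11 per unit): all 11 → value 129, running total 192.00
- B (96/21 per unit): all 21 → value 96, running total 288.00
- D (68/37 per unit): 29 of 37 → value 29×68/37 = 53.2973, running total 341.30
Total 341.30.

341.30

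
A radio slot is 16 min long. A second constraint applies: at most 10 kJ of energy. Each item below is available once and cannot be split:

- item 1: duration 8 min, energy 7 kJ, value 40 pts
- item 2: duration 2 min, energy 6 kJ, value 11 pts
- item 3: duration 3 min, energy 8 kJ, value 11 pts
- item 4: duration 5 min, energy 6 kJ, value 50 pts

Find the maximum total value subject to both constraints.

50 pts

Feasible sets respecting both limits:
- item 4: duration 5, energy 6, value 50
- item 1: duration 8, energy 7, value 40
- item 2: duration 2, energy 6, value 11
Best: 50 pts.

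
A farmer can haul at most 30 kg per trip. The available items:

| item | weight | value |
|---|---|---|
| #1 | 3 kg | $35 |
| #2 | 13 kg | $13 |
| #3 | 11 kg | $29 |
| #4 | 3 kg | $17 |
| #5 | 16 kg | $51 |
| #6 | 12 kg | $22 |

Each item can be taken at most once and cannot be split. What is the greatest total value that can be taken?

$115

Check high-value combinations within 30 kg:
- #1+#3+#5: weight 3+11+16=30, value 35+29+51=115
- #1+#4+#5: weight 3+3+16=22, value 35+17+51=103
- #1+#3+#4+#6: weight 3+11+3+12=29, value 35+29+17+22=103
Best: $115.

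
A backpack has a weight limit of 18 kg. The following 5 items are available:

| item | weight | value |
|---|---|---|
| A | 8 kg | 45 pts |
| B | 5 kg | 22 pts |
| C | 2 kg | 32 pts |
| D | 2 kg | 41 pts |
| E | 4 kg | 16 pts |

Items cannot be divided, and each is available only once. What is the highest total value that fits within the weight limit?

Check high-value combinations within 18 kg:
- A+B+C+D: weight 8+5+2+2=17, value 45+22+32+41=140
- A+C+D+E: weight 8+2+2+4=16, value 45+32+41+16=134
- A+C+D: weight 8+2+2=12, value 45+32+41=118
- B+C+D+E: weight 5+2+2+4=13, value 22+32+41+16=111
- A+B+D: weight 8+5+2=15, value 45+22+41=108
Best: 140 pts.

140 pts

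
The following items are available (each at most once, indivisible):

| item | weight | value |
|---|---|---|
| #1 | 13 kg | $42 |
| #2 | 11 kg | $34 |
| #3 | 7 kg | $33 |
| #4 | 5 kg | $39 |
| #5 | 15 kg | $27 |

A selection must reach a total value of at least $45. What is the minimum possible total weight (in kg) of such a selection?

12

Subsets with value ≥ 45, sorted by total weight:
- #3+#4: weight 12, value 72
- #2+#4: weight 16, value 73
- #1+#4: weight 18, value 81
- #2+#3: weight 18, value 67
Minimum weight: 12 kg.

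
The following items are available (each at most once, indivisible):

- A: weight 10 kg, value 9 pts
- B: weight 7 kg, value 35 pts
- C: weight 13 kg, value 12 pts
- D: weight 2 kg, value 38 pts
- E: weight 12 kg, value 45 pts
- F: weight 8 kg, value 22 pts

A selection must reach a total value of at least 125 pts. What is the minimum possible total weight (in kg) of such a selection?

29

Subsets with value ≥ 125, sorted by total weight:
- B+D+E+F: weight 29, value 140
- A+B+D+E: weight 31, value 127
Minimum weight: 29 kg.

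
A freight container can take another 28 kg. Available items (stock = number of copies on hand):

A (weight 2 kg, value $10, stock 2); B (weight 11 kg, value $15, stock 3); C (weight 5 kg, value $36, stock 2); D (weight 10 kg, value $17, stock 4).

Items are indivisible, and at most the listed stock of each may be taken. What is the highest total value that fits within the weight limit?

Top feasible selections:
- 2×A + 2×C + 1×D: weight 24, value 109
- 2×A + 1×B + 2×C: weight 25, value 107
Best: $109.

$109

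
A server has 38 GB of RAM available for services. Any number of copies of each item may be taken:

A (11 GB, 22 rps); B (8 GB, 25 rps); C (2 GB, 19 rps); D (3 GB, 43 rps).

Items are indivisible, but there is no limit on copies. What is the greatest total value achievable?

Best value-per-unit is D at 43/3; filling with it alone gives 12×43 = 516.
Optimal mix: 1×C + 12×D → memory 38, value 535.

535 rps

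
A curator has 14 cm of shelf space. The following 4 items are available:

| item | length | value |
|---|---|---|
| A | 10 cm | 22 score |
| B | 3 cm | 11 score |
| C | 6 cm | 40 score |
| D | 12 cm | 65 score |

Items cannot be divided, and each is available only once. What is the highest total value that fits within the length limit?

Check high-value combinations within 14 cm:
- D: length 12, value 65
- B+C: length 3+6=9, value 11+40=51
- C: length 6, value 40
Best: 65 score.

65 score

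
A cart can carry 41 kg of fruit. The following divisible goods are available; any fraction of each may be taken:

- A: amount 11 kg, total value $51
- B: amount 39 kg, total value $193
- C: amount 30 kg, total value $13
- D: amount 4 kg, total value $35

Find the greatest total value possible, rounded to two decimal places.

Take in order of value per unit:
- D (35/4 per unit): all 4 → value 35, running total 35.00
- B (193/39 per unit): 37 of 39 → value 37×193/39 = 183.1026, running total 218.10
Total 218.10.

218.10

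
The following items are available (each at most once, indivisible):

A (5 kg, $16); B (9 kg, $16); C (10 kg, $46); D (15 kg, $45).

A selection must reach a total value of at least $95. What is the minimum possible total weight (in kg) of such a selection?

30

Subsets with value ≥ 95, sorted by total weight:
- A+C+D: weight 30, value 107
- B+C+D: weight 34, value 107
- A+B+C+D: weight 39, value 123
Minimum weight: 30 kg.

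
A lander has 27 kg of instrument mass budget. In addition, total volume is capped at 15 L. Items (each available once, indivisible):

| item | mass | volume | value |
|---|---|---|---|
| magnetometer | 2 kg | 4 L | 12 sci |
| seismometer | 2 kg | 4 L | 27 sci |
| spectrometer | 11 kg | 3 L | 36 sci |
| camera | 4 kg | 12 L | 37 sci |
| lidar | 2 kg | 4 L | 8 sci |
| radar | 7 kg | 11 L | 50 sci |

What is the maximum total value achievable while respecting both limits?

86 sci

Feasible sets respecting both limits:
- spectrometer+radar: mass 18, volume 14, value 86
- magnetometer+seismometer+spectrometer+lidar: mass 17, volume 15, value 83
- seismometer+radar: mass 9, volume 15, value 77
Best: 86 sci.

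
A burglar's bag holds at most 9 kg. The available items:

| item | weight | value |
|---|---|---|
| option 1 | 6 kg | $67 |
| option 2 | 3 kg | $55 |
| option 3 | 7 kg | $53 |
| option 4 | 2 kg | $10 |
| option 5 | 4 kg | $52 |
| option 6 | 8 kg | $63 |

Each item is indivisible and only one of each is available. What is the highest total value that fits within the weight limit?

Check high-value combinations within 9 kg:
- option 1+option 2: weight 6+3=9, value 67+55=122
- option 2+option 4+option 5: weight 3+2+4=9, value 55+10+52=117
- option 2+option 5: weight 3+4=7, value 55+52=107
- option 1+option 4: weight 6+2=8, value 67+10=77
Best: $122.

$122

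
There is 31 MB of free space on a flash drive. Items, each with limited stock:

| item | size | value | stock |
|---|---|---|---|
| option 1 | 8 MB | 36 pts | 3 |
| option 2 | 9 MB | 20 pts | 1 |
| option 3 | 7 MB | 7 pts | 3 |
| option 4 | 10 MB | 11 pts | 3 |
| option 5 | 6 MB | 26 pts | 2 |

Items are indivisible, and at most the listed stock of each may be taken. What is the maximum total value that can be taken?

134 pts

Top feasible selections:
- 3×option 1 + 1×option 5: size 30, value 134
- 2×option 1 + 2×option 5: size 28, value 124
Best: 134 pts.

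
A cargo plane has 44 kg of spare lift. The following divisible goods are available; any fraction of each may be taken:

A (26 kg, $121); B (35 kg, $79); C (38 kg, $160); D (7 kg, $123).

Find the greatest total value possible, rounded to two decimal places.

Take in order of value per unit:
- D (123/7 per unit): all 7 → value 123, running total 123.00
- A (121/26 per unit): all 26 → value 121, running total 244.00
- C (160/38 per unit): 11 of 38 → value 11×160/38 = 46.3158, running total 290.32
Total 290.32.

290.32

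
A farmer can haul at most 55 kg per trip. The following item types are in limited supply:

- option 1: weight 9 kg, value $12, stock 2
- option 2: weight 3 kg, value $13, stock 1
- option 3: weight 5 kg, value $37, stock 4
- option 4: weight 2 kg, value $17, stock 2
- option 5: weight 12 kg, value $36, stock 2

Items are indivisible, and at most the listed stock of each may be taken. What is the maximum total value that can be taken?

$267

Top feasible selections:
- 1×option 2 + 4×option 3 + 2×option 4 + 2×option 5: weight 51, value 267
- 4×option 3 + 2×option 4 + 2×option 5: weight 48, value 254
- 1×option 2 + 4×option 3 + 1×option 4 + 2×option 5: weight 49, value 250
Best: $267.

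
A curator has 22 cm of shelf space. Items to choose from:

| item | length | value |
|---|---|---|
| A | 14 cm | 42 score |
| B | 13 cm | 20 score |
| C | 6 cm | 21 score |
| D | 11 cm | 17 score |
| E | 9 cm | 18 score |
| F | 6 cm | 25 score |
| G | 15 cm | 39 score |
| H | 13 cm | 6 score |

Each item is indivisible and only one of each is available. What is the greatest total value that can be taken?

Check high-value combinations within 22 cm:
- A+F: length 14+6=20, value 42+25=67
- C+E+F: length 6+9+6=21, value 21+18+25=64
- F+G: length 6+15=21, value 25+39=64
- A+C: length 14+6=20, value 42+21=63
- C+G: length 6+15=21, value 21+39=60
Best: 67 score.

67 score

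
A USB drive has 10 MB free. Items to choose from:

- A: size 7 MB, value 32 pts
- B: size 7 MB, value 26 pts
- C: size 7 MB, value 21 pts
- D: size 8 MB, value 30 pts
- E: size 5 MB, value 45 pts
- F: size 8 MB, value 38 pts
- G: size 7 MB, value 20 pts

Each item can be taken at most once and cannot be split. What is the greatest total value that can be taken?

Check high-value combinations within 10 MB:
- E: size 5, value 45
- F: size 8, value 38
- A: size 7, value 32
Best: 45 pts.

45 pts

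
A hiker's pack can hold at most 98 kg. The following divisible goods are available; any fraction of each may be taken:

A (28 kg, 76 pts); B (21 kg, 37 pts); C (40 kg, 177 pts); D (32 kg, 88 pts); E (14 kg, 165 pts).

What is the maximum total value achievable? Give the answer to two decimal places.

Take in order of value per unit:
- E (165/14 per unit): all 14 → value 165, running total 165.00
- C (177/40 per unit): all 40 → value 177, running total 342.00
- D (88/32 per unit): all 32 → value 88, running total 430.00
- A (76/28 per unit): 12 of 28 → value 12×76/28 = 32.5714, running total 462.57
Total 462.57.

462.57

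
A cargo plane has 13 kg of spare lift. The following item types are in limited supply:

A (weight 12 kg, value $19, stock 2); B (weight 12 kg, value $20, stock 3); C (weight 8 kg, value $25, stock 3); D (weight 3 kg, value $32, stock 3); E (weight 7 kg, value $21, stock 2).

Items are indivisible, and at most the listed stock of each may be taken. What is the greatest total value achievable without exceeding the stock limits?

$96

Best selections within weight 13 and stock limits:
- 3×D: weight 9, value 96
- 2×D + 1×E: weight 13, value 85
- 2×D: weight 6, value 64
Best: $96.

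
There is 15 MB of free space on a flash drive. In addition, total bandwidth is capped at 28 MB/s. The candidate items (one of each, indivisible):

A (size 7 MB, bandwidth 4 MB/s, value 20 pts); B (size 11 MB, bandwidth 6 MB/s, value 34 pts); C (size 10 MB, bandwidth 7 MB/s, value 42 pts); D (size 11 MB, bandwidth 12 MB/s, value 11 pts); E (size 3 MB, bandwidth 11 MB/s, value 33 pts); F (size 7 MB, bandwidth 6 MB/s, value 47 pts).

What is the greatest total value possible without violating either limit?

80 pts

Feasible sets respecting both limits:
- E+F: size 10, bandwidth 17, value 80
- C+E: size 13, bandwidth 18, value 75
- B+E: size 14, bandwidth 17, value 67
- A+F: size 14, bandwidth 10, value 67
Best: 80 pts.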